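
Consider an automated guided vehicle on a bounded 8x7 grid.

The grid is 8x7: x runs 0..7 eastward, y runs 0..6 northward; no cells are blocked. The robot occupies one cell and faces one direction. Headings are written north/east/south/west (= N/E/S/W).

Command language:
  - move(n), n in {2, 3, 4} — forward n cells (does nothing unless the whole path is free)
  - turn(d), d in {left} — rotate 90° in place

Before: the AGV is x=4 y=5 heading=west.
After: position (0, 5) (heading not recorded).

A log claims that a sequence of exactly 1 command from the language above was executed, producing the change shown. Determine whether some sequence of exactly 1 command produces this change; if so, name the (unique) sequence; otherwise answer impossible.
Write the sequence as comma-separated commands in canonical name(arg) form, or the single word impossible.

move(4)

begin: x=4 y=5 heading=west
1. move(4) → x=0 y=5 heading=west
all 4 alternatives checked — unique.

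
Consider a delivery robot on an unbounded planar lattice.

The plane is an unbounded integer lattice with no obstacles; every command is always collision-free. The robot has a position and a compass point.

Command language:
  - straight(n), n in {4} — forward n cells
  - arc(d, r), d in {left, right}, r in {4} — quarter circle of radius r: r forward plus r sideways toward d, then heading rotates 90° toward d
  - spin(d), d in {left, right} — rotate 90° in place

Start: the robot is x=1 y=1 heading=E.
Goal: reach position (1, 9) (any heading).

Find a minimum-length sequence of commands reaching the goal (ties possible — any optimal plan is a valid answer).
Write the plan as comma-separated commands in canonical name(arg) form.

arc(left, 4), arc(left, 4)

from: x=1 y=1 heading=E
[1] after arc(left, 4): x=5 y=5 heading=N
[2] after arc(left, 4): x=1 y=9 heading=W
shorter routes all fall short; 2 is best.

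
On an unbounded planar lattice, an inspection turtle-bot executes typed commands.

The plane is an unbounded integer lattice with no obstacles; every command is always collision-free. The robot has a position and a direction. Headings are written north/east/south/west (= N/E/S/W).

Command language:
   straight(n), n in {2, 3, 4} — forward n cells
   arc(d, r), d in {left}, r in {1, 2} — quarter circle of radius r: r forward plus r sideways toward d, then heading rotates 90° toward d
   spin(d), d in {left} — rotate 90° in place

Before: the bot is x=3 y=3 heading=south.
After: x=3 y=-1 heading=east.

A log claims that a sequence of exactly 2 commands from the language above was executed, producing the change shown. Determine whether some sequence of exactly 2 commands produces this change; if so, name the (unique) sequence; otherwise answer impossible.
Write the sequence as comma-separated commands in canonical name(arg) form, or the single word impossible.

straight(4), spin(left)

key: order matters: swapping straight(4) and spin(left) lands elsewhere
begin: x=3 y=3 heading=south
[1] after straight(4): x=3 y=-1 heading=south
[2] after spin(left): x=3 y=-1 heading=east
uniquely the one of 36 2-step routes that fits.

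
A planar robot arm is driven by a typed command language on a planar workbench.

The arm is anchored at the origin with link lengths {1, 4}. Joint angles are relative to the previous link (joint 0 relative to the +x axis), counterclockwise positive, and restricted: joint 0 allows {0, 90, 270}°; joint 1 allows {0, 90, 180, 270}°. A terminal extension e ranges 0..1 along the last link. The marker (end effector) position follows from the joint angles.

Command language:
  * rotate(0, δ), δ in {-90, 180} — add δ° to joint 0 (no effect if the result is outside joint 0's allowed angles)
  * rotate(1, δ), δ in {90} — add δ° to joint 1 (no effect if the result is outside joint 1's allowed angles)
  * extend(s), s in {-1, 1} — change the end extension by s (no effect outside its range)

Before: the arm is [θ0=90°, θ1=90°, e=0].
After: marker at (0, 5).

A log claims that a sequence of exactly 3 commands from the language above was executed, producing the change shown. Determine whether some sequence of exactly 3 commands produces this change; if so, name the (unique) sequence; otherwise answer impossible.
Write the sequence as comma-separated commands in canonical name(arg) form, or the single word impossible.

rotate(1, 90), rotate(1, 90), rotate(1, 90)

start: [θ0=90°, θ1=90°, e=0]
1. rotate(1, 90) → [θ0=90°, θ1=180°, e=0]
2. rotate(1, 90) → [θ0=90°, θ1=270°, e=0]
3. rotate(1, 90) → [θ0=90°, θ1=0°, e=0]
all 125 alternatives checked — unique.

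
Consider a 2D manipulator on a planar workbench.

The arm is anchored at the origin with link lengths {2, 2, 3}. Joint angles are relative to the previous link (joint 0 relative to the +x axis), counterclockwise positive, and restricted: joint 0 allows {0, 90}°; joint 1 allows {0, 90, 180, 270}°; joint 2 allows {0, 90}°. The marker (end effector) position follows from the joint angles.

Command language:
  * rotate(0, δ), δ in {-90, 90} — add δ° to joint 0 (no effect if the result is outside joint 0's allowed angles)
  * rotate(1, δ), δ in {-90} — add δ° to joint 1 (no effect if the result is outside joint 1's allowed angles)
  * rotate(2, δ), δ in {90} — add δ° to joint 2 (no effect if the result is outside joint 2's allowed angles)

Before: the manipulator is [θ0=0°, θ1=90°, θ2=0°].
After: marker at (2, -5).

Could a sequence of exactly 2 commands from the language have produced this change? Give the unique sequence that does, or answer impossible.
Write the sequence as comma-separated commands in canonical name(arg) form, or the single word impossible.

rotate(1, -90), rotate(1, -90)

start: [θ0=0°, θ1=90°, θ2=0°]
t=1 rotate(1, -90) ⇒ [θ0=0°, θ1=0°, θ2=0°]
t=2 rotate(1, -90) ⇒ [θ0=0°, θ1=270°, θ2=0°]
no rival 2-sequence matches.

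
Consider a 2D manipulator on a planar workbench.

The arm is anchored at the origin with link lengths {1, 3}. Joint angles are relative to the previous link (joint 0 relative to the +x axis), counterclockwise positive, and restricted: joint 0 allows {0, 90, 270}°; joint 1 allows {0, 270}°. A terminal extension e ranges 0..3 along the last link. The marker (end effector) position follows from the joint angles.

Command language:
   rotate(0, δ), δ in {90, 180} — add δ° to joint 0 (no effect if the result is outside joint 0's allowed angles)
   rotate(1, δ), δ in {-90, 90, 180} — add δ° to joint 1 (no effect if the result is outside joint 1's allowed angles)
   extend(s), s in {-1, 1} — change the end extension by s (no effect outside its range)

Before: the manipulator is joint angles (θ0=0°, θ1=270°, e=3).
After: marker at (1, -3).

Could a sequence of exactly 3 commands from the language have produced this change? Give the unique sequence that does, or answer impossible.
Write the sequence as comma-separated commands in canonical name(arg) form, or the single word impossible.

start: joint angles (θ0=0°, θ1=270°, e=3)
1. extend(-1) → joint angles (θ0=0°, θ1=270°, e=2)
2. extend(-1) → joint angles (θ0=0°, θ1=270°, e=1)
3. extend(-1) → joint angles (θ0=0°, θ1=270°, e=0)
uniquely the one of 343 3-step routes that fits.

extend(-1), extend(-1), extend(-1)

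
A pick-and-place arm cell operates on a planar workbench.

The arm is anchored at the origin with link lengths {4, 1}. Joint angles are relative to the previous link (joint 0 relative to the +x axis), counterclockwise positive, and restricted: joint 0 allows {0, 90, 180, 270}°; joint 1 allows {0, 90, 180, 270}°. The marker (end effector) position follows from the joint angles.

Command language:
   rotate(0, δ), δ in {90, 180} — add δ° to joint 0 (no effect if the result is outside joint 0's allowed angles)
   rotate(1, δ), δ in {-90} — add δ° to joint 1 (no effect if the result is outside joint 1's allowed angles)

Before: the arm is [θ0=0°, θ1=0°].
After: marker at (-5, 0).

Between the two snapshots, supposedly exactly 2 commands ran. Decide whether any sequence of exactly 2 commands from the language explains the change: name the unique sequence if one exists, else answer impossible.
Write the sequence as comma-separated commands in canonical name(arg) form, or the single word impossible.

rotate(0, 90), rotate(0, 90)

initial: [θ0=0°, θ1=0°]
t=1 rotate(0, 90) ⇒ [θ0=90°, θ1=0°]
t=2 rotate(0, 90) ⇒ [θ0=180°, θ1=0°]
no other 2-command option fits: unique.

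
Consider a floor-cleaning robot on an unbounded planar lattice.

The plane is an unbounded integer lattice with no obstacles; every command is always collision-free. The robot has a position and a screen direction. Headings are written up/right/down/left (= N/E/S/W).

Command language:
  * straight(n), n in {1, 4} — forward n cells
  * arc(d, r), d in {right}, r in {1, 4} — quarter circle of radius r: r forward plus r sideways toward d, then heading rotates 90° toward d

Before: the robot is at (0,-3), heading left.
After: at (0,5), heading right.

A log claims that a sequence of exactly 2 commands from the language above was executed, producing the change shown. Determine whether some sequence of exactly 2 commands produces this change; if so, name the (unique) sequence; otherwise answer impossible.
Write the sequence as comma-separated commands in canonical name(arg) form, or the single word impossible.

arc(right, 4), arc(right, 4)

key: position moved to (0,5) AND the heading swung to E — translation plus rotation needed
initial: at (0,-3), heading left
t=1 arc(right, 4) ⇒ at (-4,1), heading up
t=2 arc(right, 4) ⇒ at (0,5), heading right
uniquely the one of 16 2-step routes that fits.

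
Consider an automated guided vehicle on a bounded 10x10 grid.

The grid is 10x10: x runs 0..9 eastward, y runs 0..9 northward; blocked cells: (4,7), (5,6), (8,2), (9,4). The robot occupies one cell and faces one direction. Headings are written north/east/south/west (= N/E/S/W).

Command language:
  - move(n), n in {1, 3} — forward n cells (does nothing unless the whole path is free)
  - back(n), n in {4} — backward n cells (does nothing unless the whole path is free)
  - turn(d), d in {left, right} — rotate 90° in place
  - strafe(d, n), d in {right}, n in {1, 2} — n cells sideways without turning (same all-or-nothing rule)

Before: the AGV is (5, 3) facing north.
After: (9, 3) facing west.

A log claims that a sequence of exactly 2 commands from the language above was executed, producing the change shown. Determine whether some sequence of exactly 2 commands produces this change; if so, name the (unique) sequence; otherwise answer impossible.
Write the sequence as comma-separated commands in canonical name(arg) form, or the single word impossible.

turn(left), back(4)

key: order matters: swapping turn(left) and back(4) lands elsewhere
t0: (5, 3) facing north
[1] after turn(left): (5, 3) facing west
[2] after back(4): (9, 3) facing west
no other 2-command option fits: unique.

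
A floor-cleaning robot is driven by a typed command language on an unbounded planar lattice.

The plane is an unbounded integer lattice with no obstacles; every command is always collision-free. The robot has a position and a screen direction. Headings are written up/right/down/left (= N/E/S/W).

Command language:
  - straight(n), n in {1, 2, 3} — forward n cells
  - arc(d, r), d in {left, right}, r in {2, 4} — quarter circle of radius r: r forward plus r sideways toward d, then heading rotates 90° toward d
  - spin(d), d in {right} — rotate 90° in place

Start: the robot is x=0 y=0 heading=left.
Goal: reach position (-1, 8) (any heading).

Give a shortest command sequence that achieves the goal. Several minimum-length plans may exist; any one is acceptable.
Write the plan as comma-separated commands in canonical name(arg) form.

straight(1), arc(right, 4), arc(right, 4)

t0: x=0 y=0 heading=left
t=1 straight(1) ⇒ x=-1 y=0 heading=left
t=2 arc(right, 4) ⇒ x=-5 y=4 heading=up
t=3 arc(right, 4) ⇒ x=-1 y=8 heading=right
nothing shorter than 3 reaches the goal.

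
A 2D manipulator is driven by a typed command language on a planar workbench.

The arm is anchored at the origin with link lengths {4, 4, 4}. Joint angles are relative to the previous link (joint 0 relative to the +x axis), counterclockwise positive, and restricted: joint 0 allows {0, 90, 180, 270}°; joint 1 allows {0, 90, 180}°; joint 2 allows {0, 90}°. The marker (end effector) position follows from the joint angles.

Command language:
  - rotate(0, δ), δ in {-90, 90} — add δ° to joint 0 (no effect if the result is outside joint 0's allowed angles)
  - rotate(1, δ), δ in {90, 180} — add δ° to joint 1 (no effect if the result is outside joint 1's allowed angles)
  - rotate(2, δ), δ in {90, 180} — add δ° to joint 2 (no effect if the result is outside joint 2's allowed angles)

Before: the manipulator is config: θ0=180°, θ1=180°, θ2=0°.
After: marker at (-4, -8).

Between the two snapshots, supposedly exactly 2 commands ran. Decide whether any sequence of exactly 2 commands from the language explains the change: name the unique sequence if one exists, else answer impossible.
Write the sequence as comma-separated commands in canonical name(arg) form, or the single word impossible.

rotate(1, 180), rotate(1, 90)

key: running rotate(1, 90) before rotate(1, 180) would end elsewhere — order is forced
initial: config: θ0=180°, θ1=180°, θ2=0°
1. rotate(1, 180) → config: θ0=180°, θ1=0°, θ2=0°
2. rotate(1, 90) → config: θ0=180°, θ1=90°, θ2=0°
no rival 2-sequence matches.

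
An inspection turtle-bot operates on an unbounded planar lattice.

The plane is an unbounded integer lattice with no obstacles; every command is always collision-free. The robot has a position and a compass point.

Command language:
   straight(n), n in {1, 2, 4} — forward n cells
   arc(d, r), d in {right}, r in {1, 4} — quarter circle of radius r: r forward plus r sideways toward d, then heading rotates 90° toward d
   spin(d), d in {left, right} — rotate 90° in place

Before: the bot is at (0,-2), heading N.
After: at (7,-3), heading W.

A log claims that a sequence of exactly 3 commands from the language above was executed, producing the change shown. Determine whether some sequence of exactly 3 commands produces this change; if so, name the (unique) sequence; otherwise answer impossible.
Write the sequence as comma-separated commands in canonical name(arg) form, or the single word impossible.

arc(right, 4), arc(right, 4), arc(right, 1)

key: position moved to (7,-3) AND the heading swung to W — translation plus rotation needed
from: at (0,-2), heading N
step 1 (arc(right, 4)): at (4,2), heading E
step 2 (arc(right, 4)): at (8,-2), heading S
step 3 (arc(right, 1)): at (7,-3), heading W
all 343 alternatives checked — unique.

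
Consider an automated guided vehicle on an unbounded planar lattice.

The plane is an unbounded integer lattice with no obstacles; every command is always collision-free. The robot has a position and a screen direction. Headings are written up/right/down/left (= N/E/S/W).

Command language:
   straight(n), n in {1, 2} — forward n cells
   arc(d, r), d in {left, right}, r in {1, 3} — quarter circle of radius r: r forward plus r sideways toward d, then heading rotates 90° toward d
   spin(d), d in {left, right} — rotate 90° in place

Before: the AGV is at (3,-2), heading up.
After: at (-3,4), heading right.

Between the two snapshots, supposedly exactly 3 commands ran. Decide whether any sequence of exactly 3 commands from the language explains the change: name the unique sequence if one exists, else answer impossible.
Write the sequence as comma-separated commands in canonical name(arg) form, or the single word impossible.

key: position moved to (-3,4) AND the heading swung to E — translation plus rotation needed
initial: at (3,-2), heading up
1. arc(left, 3) → at (0,1), heading left
2. arc(right, 3) → at (-3,4), heading up
3. spin(right) → at (-3,4), heading right
no other 3-command option fits: unique.

arc(left, 3), arc(right, 3), spin(right)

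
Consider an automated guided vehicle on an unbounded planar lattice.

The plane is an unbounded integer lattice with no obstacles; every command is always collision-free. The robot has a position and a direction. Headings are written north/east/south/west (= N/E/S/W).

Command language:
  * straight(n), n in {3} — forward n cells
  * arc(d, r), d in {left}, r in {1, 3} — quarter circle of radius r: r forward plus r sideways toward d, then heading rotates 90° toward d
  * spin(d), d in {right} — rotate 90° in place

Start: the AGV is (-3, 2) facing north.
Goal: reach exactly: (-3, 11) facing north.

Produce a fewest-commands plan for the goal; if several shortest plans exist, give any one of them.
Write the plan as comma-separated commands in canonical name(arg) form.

straight(3), straight(3), straight(3)

from: (-3, 2) facing north
t=1 straight(3) ⇒ (-3, 5) facing north
t=2 straight(3) ⇒ (-3, 8) facing north
t=3 straight(3) ⇒ (-3, 11) facing north
no 2-step plan works, so 3 is optimal.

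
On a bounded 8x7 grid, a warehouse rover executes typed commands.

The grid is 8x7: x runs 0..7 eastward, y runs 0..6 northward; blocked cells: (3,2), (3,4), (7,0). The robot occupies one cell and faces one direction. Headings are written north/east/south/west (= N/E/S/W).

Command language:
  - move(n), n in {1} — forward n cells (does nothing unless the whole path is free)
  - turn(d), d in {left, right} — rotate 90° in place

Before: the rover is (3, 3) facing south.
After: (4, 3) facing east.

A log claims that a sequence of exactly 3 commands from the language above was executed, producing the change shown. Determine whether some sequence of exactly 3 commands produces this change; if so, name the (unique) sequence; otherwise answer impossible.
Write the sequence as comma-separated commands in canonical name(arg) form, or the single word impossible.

key: cell and facing (now E) both changed — the 3 commands mix motion and turning
initial: (3, 3) facing south
t=1 move(1) ⇒ (3, 3) facing south
t=2 turn(left) ⇒ (3, 3) facing east
t=3 move(1) ⇒ (4, 3) facing east
no rival 3-sequence matches.

move(1), turn(left), move(1)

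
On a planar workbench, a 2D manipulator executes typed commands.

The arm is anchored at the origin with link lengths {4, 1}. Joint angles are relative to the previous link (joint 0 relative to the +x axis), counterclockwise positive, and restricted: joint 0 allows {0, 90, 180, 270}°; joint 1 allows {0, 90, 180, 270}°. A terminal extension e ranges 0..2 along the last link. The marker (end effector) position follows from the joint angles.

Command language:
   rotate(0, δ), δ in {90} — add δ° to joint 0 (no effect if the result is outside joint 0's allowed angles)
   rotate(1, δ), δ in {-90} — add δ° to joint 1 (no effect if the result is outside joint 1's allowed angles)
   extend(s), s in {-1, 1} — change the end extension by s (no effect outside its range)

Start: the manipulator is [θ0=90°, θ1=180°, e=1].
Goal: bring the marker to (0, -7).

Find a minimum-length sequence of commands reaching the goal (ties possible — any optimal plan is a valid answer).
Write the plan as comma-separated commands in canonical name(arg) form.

t0: [θ0=90°, θ1=180°, e=1]
t=1 rotate(0, 90) ⇒ [θ0=180°, θ1=180°, e=1]
t=2 rotate(0, 90) ⇒ [θ0=270°, θ1=180°, e=1]
t=3 rotate(1, -90) ⇒ [θ0=270°, θ1=90°, e=1]
t=4 rotate(1, -90) ⇒ [θ0=270°, θ1=0°, e=1]
t=5 extend(1) ⇒ [θ0=270°, θ1=0°, e=2]
nothing shorter than 5 reaches the goal.

rotate(0, 90), rotate(0, 90), rotate(1, -90), rotate(1, -90), extend(1)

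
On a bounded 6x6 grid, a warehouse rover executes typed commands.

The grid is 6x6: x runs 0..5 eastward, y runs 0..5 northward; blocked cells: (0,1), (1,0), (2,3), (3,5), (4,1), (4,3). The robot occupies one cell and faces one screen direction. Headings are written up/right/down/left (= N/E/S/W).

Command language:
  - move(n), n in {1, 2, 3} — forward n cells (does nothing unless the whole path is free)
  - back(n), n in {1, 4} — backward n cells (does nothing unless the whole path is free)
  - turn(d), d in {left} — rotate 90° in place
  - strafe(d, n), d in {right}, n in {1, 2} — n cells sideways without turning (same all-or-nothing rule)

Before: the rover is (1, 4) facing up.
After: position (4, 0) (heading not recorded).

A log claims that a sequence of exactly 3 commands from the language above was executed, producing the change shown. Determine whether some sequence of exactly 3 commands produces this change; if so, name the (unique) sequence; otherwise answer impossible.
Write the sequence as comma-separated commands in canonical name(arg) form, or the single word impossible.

key: order matters: swapping strafe(right, 2) and strafe(right, 1) lands elsewhere
start: (1, 4) facing up
[1] after strafe(right, 2): (3, 4) facing up
[2] after back(4): (3, 0) facing up
[3] after strafe(right, 1): (4, 0) facing up
all 512 alternatives checked — unique.

strafe(right, 2), back(4), strafe(right, 1)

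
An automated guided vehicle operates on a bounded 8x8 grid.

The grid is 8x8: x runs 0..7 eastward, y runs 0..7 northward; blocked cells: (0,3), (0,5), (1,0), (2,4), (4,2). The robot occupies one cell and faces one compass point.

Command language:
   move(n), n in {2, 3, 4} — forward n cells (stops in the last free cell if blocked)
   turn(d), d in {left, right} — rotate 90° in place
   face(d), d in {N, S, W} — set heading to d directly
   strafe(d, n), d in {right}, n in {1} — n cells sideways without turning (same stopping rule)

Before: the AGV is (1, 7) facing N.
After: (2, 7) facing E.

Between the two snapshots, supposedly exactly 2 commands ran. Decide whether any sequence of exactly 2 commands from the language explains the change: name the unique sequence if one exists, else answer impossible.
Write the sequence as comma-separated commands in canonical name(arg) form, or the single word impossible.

key: running turn(right) before strafe(right, 1) would end elsewhere — order is forced
begin: (1, 7) facing N
[1] after strafe(right, 1): (2, 7) facing N
[2] after turn(right): (2, 7) facing E
uniquely the one of 81 2-step routes that fits.

strafe(right, 1), turn(right)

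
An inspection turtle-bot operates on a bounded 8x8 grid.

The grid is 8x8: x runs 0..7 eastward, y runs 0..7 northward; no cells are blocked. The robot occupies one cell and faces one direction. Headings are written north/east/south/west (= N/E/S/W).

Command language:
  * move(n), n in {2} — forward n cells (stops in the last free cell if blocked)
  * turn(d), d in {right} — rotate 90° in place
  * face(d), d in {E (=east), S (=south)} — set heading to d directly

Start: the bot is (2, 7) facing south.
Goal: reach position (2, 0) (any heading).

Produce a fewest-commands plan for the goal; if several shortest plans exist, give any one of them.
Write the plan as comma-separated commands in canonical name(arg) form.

t0: (2, 7) facing south
1. move(2) → (2, 5) facing south
2. move(2) → (2, 3) facing south
3. move(2) → (2, 1) facing south
4. move(2) → (2, 0) facing south
shorter routes all fall short; 4 is best.

move(2), move(2), move(2), move(2)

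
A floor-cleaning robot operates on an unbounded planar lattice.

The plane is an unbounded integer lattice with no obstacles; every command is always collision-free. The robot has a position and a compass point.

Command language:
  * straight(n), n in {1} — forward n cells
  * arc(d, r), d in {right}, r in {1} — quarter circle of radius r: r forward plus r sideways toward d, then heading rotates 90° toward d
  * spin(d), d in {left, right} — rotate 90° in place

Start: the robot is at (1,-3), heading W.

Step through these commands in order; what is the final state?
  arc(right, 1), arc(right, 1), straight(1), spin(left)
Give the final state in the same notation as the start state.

at (2,-1), heading N

t0: at (1,-3), heading W
step 1 (arc(right, 1)): at (0,-2), heading N
step 2 (arc(right, 1)): at (1,-1), heading E
step 3 (straight(1)): at (2,-1), heading E
step 4 (spin(left)): at (2,-1), heading N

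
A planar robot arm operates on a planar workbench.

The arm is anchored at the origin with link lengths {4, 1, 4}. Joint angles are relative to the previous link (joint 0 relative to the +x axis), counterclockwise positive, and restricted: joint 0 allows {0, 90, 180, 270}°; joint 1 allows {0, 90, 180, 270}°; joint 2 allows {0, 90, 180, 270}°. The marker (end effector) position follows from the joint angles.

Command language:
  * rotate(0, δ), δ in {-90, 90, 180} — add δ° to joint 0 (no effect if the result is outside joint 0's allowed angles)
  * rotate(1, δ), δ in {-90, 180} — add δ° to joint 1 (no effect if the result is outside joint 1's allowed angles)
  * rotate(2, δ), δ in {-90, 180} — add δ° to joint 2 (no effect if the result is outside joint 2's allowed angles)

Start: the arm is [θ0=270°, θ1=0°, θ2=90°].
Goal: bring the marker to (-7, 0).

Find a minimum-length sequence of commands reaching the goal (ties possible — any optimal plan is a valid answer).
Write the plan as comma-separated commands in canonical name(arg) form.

rotate(2, -90), rotate(1, 180), rotate(2, 180), rotate(0, -90)

start: [θ0=270°, θ1=0°, θ2=90°]
1. rotate(2, -90) → [θ0=270°, θ1=0°, θ2=0°]
2. rotate(1, 180) → [θ0=270°, θ1=180°, θ2=0°]
3. rotate(2, 180) → [θ0=270°, θ1=180°, θ2=180°]
4. rotate(0, -90) → [θ0=180°, θ1=180°, θ2=180°]
shorter routes all fall short; 4 is best.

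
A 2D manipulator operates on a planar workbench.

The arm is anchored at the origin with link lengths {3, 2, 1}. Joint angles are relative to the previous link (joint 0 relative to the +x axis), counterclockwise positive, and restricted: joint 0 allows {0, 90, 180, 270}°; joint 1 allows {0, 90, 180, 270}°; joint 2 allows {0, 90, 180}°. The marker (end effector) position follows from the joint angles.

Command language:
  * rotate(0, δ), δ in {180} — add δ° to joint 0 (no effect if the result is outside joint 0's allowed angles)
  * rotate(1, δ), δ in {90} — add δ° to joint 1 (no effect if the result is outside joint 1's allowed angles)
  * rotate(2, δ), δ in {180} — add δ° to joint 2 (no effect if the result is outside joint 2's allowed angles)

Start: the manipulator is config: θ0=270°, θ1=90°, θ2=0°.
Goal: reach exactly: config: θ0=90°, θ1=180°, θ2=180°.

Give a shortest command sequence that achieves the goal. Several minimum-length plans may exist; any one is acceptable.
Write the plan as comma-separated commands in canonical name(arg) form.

begin: config: θ0=270°, θ1=90°, θ2=0°
step 1 (rotate(1, 90)): config: θ0=270°, θ1=180°, θ2=0°
step 2 (rotate(0, 180)): config: θ0=90°, θ1=180°, θ2=0°
step 3 (rotate(2, 180)): config: θ0=90°, θ1=180°, θ2=180°
nothing shorter than 3 reaches the goal.

rotate(1, 90), rotate(0, 180), rotate(2, 180)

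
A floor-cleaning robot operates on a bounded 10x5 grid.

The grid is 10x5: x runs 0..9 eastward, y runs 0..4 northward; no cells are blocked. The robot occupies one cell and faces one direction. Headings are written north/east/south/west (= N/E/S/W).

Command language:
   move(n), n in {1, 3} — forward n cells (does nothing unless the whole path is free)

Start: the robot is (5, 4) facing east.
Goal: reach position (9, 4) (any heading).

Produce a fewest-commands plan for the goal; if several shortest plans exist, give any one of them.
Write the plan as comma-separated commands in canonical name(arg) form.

move(3), move(1)

start: (5, 4) facing east
1. move(3) → (8, 4) facing east
2. move(1) → (9, 4) facing east
shorter routes all fall short; 2 is best.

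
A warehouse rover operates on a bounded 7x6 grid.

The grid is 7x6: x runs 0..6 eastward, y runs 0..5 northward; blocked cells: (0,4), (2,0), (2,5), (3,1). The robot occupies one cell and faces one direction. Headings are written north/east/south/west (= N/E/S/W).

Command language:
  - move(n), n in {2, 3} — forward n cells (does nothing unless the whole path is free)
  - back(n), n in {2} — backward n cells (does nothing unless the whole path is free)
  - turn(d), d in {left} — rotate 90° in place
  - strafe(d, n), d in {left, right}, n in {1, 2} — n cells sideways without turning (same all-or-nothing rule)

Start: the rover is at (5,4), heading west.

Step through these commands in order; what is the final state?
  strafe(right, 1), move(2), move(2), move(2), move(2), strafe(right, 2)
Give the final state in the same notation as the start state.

at (3,5), heading west

start: at (5,4), heading west
1. strafe(right, 1) → at (5,5), heading west
2. move(2) → at (3,5), heading west
3. move(2) → at (3,5), heading west
4. move(2) → at (3,5), heading west
5. move(2) → at (3,5), heading west
6. strafe(right, 2) → at (3,5), heading west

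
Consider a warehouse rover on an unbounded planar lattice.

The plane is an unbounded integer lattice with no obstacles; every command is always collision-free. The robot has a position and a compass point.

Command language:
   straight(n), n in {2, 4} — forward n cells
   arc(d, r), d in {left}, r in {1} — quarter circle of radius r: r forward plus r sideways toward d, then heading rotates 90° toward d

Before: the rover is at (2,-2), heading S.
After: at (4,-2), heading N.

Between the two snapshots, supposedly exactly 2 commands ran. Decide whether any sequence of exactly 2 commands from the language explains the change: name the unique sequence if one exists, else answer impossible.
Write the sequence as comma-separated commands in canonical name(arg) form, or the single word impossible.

arc(left, 1), arc(left, 1)

key: position moved to (4,-2) AND the heading swung to N — translation plus rotation needed
start: at (2,-2), heading S
t=1 arc(left, 1) ⇒ at (3,-3), heading E
t=2 arc(left, 1) ⇒ at (4,-2), heading N
all 9 alternatives checked — unique.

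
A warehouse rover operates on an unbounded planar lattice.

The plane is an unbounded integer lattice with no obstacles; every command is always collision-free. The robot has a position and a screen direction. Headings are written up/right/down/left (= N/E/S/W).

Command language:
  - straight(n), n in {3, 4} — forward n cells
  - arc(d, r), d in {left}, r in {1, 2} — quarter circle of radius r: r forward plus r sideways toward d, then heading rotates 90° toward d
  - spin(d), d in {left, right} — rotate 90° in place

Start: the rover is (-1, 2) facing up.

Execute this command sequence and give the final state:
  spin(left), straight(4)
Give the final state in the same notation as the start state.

(-5, 2) facing left

begin: (-1, 2) facing up
step 1 (spin(left)): (-1, 2) facing left
step 2 (straight(4)): (-5, 2) facing left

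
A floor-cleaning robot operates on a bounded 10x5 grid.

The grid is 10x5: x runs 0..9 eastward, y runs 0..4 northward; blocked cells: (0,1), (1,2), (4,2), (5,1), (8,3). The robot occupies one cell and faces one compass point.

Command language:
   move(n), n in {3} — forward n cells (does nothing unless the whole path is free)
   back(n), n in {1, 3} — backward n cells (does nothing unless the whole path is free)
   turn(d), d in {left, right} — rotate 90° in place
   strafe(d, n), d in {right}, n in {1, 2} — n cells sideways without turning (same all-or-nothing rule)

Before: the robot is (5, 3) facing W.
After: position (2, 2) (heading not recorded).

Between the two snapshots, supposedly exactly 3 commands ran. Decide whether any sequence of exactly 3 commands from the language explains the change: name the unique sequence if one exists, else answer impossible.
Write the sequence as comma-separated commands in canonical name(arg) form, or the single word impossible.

key: running back(1) before move(3) would end elsewhere — order is forced
from: (5, 3) facing W
step 1 (move(3)): (2, 3) facing W
step 2 (turn(right)): (2, 3) facing N
step 3 (back(1)): (2, 2) facing N
all 343 alternatives checked — unique.

move(3), turn(right), back(1)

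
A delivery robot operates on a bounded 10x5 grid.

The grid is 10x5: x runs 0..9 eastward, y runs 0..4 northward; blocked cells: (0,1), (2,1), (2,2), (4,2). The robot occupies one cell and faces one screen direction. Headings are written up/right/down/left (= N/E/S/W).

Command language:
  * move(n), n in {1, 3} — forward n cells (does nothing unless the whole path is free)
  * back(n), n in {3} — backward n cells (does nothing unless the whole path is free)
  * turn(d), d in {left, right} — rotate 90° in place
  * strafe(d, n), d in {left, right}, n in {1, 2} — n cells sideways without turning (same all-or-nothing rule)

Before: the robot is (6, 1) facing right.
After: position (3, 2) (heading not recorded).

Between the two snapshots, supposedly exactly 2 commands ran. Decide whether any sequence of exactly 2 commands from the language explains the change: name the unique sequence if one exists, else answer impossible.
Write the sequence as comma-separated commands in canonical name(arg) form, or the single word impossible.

back(3), strafe(left, 1)

key: running strafe(left, 1) before back(3) would end elsewhere — order is forced
initial: (6, 1) facing right
t=1 back(3) ⇒ (3, 1) facing right
t=2 strafe(left, 1) ⇒ (3, 2) facing right
no rival 2-sequence matches.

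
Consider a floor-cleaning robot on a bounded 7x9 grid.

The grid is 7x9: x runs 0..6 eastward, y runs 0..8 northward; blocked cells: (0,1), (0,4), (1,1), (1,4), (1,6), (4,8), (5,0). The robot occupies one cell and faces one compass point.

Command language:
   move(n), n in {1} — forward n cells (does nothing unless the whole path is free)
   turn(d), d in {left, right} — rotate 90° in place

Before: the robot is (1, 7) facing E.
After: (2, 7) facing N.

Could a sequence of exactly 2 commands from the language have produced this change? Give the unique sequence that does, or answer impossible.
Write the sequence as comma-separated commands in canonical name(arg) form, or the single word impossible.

key: cell and facing (now N) both changed — the 2 commands mix motion and turning
t0: (1, 7) facing E
1. move(1) → (2, 7) facing E
2. turn(left) → (2, 7) facing N
no other 2-command option fits: unique.

move(1), turn(left)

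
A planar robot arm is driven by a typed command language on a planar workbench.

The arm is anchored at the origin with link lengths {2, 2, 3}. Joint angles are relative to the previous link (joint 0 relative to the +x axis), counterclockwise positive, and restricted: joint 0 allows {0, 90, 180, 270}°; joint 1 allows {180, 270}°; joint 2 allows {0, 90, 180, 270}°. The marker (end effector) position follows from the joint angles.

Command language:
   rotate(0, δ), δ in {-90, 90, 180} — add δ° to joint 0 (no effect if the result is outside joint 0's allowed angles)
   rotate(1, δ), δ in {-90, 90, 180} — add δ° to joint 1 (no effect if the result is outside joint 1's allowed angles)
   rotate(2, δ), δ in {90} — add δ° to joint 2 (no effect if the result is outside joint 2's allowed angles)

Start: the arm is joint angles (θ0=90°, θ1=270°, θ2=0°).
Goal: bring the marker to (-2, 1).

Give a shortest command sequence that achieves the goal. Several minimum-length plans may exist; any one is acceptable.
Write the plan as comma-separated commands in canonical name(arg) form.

start: joint angles (θ0=90°, θ1=270°, θ2=0°)
[1] after rotate(0, 180): joint angles (θ0=270°, θ1=270°, θ2=0°)
[2] after rotate(2, 90): joint angles (θ0=270°, θ1=270°, θ2=90°)
[3] after rotate(2, 90): joint angles (θ0=270°, θ1=270°, θ2=180°)
[4] after rotate(2, 90): joint angles (θ0=270°, θ1=270°, θ2=270°)
shorter routes all fall short; 4 is best.

rotate(0, 180), rotate(2, 90), rotate(2, 90), rotate(2, 90)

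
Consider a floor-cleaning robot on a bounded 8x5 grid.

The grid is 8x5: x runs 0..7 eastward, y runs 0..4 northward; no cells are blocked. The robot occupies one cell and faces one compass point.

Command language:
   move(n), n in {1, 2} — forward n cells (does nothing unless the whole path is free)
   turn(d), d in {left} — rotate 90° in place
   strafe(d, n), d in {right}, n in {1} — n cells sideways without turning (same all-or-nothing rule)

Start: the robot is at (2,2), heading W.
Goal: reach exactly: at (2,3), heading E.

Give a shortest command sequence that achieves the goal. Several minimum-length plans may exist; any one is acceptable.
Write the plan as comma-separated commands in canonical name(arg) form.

begin: at (2,2), heading W
step 1 (strafe(right, 1)): at (2,3), heading W
step 2 (turn(left)): at (2,3), heading S
step 3 (turn(left)): at (2,3), heading E
shorter routes all fall short; 3 is best.

strafe(right, 1), turn(left), turn(left)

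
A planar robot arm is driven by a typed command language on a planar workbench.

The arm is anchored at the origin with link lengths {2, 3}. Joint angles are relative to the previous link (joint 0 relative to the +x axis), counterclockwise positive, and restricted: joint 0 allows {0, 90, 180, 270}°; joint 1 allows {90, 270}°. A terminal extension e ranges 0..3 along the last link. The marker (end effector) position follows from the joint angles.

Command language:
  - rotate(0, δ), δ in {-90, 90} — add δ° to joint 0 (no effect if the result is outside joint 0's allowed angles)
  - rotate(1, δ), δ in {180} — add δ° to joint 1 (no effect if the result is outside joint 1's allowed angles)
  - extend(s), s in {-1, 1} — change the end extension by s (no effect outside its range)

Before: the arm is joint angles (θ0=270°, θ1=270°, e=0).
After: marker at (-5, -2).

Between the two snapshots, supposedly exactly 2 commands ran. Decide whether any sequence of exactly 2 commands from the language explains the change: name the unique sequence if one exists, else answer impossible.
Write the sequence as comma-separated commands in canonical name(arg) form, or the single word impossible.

extend(1), extend(1)

initial: joint angles (θ0=270°, θ1=270°, e=0)
t=1 extend(1) ⇒ joint angles (θ0=270°, θ1=270°, e=1)
t=2 extend(1) ⇒ joint angles (θ0=270°, θ1=270°, e=2)
no other 2-command option fits: unique.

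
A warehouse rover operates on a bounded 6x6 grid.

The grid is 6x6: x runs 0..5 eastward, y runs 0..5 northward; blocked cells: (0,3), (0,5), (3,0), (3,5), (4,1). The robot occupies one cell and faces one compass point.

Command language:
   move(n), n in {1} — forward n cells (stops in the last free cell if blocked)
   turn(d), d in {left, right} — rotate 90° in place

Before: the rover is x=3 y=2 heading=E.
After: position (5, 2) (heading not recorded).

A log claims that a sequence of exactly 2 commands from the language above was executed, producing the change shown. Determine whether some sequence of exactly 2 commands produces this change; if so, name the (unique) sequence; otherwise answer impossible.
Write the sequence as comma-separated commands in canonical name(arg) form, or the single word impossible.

move(1), move(1)

initial: x=3 y=2 heading=E
1. move(1) → x=4 y=2 heading=E
2. move(1) → x=5 y=2 heading=E
all 9 alternatives checked — unique.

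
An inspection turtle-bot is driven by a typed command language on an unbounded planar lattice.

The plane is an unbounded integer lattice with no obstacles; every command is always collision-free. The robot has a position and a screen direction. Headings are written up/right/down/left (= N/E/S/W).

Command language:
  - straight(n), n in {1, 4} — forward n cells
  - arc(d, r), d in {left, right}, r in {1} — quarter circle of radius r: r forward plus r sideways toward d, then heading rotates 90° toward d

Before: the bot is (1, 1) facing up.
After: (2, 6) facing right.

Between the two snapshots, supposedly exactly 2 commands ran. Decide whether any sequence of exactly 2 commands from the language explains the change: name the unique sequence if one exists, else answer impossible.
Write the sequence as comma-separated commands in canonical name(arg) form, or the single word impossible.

straight(4), arc(right, 1)

key: order matters: swapping straight(4) and arc(right, 1) lands elsewhere
initial: (1, 1) facing up
1. straight(4) → (1, 5) facing up
2. arc(right, 1) → (2, 6) facing right
no other 2-command option fits: unique.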